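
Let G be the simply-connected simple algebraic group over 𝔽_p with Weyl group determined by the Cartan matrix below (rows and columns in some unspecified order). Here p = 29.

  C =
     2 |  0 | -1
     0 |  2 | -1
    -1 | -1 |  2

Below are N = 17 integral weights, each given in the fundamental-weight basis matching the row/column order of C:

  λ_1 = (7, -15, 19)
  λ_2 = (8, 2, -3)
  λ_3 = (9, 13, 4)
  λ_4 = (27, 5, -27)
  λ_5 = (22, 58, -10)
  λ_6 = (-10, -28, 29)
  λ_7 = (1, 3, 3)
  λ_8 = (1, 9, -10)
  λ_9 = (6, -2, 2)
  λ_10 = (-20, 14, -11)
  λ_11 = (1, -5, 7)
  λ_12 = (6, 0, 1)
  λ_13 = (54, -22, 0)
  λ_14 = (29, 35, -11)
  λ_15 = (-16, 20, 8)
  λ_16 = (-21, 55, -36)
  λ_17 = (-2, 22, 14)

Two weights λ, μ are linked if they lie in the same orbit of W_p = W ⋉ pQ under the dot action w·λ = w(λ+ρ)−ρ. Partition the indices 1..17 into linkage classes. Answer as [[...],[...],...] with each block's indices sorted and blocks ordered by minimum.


Root system A_3: the 3×3 matrix C matches after relabeling.

Alcove-folded reps (p=29, 17 weights, presented ϖ-order):

  [1] (8, 14, 6)
  [2] (7, 1, 2)
  [3] (10, 14, 5)
  [4] (2, 20, 6)
  [5] (8, 14, 6)
  [6] (2, 20, 6)
  [7] (2, 4, 4)
  [8] (7, 1, 2)
  [9] (7, 1, 2)
  [10] (10, 14, 5)
  [11] (2, 4, 4)
  [12] (7, 1, 2)
  [13] (2, 20, 6)
  [14] (7, 1, 2)
  [15] (8, 14, 6)
  [16] (2, 20, 6)
  [17] (8, 14, 6)

The 17 indices split into 5 linkage classes (same alcove rep ⇔ same W_29-dot-orbit):

[[1, 5, 15, 17], [2, 8, 9, 12, 14], [3, 10], [4, 6, 13, 16], [7, 11]]


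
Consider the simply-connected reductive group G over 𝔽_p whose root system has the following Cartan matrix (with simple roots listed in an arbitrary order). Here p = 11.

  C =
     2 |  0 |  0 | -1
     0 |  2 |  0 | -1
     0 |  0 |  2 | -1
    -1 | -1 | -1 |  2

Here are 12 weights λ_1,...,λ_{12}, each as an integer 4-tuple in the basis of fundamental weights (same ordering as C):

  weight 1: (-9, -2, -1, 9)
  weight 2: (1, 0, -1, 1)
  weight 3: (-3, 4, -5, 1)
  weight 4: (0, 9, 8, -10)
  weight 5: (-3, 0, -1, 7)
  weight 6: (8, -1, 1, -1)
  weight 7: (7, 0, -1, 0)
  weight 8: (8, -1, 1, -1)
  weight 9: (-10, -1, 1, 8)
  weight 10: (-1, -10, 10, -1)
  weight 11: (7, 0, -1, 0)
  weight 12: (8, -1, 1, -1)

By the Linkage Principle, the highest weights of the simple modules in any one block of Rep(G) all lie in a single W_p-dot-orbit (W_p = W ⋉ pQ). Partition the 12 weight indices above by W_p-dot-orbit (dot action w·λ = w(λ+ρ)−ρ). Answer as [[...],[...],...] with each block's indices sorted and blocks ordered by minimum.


Dynkin diagram of C (from the 6 off-diagonal −1 entries): D_4.

Alcove-folded reps (p=11, 12 weights, presented ϖ-order):

  λ_1+ρ ↦ (8, 1, 0, 1)
  λ_2+ρ ↦ (2, 1, 0, 2)
  λ_3+ρ ↦ (2, 1, 0, 2)
  λ_4+ρ ↦ (8, 1, 0, 1)
  λ_5+ρ ↦ (2, 1, 0, 2)
  λ_6+ρ ↦ (9, 0, 2, 0)
  λ_7+ρ ↦ (8, 1, 0, 1)
  λ_8+ρ ↦ (9, 0, 2, 0)
  λ_9+ρ ↦ (9, 0, 2, 0)
  λ_10+ρ ↦ (9, 0, 2, 0)
  λ_11+ρ ↦ (8, 1, 0, 1)
  λ_12+ρ ↦ (9, 0, 2, 0)

These 12 weights hit 3 W_11-dot-orbits; sizes (4, 3, 5):

[[1, 4, 7, 11], [2, 3, 5], [6, 8, 9, 10, 12]]


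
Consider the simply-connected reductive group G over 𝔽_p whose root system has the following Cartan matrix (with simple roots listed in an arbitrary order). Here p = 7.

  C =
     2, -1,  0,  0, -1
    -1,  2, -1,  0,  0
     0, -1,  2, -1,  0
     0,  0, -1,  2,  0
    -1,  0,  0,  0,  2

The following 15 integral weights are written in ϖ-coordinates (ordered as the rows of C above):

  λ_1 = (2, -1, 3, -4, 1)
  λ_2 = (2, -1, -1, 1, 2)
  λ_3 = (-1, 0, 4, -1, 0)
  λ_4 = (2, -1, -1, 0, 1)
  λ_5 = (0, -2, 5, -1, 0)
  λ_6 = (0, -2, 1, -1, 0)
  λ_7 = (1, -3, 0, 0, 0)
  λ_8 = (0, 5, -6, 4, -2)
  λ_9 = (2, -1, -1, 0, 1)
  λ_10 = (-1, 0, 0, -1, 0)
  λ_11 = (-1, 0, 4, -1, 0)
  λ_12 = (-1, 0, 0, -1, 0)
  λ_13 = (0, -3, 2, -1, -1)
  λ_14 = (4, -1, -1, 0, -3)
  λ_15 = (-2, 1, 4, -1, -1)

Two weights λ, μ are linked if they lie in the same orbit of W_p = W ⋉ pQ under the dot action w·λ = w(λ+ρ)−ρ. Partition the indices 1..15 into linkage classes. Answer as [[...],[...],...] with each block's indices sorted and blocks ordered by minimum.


Root system A_5: the 5×5 matrix C matches after relabeling.

Each λ_j+ρ reduced to Ā_7; 5-tuples below use C's row order:

  [1] (3, 0, 1, 1, 0) · [2] (3, 0, 0, 1, 2) · [3] (0, 1, 5, 0, 1) · [4] (3, 0, 0, 1, 2) · [5] (0, 1, 5, 0, 1) · [6] (0, 1, 1, 0, 1) · [7] (0, 1, 1, 0, 1) · [8] (0, 1, 5, 0, 1) · [9] (3, 0, 0, 1, 2) · [10] (0, 1, 1, 0, 1) · [11] (0, 1, 5, 0, 1) · [12] (0, 1, 1, 0, 1) · [13] (0, 1, 1, 0, 1) · [14] (3, 0, 0, 1, 2) · [15] (0, 1, 5, 0, 1)

Linkage partition of the 15 weights (4 classes, p=7):

[[1], [2, 4, 9, 14], [3, 5, 8, 11, 15], [6, 7, 10, 12, 13]]


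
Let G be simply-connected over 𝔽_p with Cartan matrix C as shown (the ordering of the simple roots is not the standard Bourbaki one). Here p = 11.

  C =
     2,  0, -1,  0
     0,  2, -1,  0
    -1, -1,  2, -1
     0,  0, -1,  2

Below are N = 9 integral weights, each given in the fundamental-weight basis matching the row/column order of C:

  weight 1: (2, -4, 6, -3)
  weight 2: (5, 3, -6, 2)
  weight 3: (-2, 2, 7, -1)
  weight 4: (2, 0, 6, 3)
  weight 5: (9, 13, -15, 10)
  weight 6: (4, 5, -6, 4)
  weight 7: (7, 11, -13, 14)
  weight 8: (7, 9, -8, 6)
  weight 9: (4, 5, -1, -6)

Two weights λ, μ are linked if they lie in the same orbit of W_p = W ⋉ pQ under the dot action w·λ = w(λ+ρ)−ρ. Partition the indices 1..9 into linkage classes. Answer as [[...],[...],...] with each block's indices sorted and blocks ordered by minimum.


Root system D_4: the 4×4 matrix C matches after relabeling.

λ_j+ρ reflected into Ā_11 (⟨·,θ^∨⟩≤11); 4-tuples as given:

  λ_1 → (3, 3, 1, 2)
  λ_2 → (1, 1, 2, 2)
  λ_3 → (1, 3, 0, 0)
  λ_4 → (1, 3, 0, 0)
  λ_5 → (1, 3, 0, 0)
  λ_6 → (0, 1, 5, 0)
  λ_7 → (1, 3, 0, 0)
  λ_8 → (1, 3, 0, 0)
  λ_9 → (0, 1, 5, 0)

These 9 weights hit 4 W_11-dot-orbits; sizes (1, 1, 5, 2):

[[1], [2], [3, 4, 5, 7, 8], [6, 9]]


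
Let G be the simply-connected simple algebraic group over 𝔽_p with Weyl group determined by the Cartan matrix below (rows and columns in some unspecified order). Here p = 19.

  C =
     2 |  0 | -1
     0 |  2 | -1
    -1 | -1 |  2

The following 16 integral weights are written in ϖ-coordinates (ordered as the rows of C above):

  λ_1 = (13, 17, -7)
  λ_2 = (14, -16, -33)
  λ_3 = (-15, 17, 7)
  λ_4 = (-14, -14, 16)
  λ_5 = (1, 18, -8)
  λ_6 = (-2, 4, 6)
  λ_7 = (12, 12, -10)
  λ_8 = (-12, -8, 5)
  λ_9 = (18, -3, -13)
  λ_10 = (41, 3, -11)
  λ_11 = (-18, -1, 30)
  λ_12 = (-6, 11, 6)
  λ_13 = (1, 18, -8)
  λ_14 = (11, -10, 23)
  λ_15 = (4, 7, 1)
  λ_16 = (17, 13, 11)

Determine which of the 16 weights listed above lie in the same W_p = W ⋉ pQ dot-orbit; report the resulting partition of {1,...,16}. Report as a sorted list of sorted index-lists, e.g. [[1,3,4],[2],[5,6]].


Cartan matrix: type A_3 (|W|=24); un-permuting the 3 rows.

Each λ_j+ρ reduced to Ā_19; 3-tuples below use C's row order:

  λ_1+ρ ↦ (1, 5, 6)
  λ_2+ρ ↦ (4, 4, 9)
  λ_3+ρ ↦ (1, 5, 6)
  λ_4+ρ ↦ (4, 4, 9)
  λ_5+ρ ↦ (5, 12, 2)
  λ_6+ρ ↦ (1, 5, 6)
  λ_7+ρ ↦ (4, 4, 9)
  λ_8+ρ ↦ (1, 5, 6)
  λ_9+ρ ↦ (5, 12, 2)
  λ_10+ρ ↦ (4, 4, 9)
  λ_11+ρ ↦ (5, 12, 2)
  λ_12+ρ ↦ (5, 12, 2)
  λ_13+ρ ↦ (5, 12, 2)
  λ_14+ρ ↦ (5, 8, 2)
  λ_15+ρ ↦ (5, 8, 2)
  λ_16+ρ ↦ (1, 5, 6)

Grouping the 16 weights by Ā_19-representative: 4 linkage classes.

[[1, 3, 6, 8, 16], [2, 4, 7, 10], [5, 9, 11, 12, 13], [14, 15]]


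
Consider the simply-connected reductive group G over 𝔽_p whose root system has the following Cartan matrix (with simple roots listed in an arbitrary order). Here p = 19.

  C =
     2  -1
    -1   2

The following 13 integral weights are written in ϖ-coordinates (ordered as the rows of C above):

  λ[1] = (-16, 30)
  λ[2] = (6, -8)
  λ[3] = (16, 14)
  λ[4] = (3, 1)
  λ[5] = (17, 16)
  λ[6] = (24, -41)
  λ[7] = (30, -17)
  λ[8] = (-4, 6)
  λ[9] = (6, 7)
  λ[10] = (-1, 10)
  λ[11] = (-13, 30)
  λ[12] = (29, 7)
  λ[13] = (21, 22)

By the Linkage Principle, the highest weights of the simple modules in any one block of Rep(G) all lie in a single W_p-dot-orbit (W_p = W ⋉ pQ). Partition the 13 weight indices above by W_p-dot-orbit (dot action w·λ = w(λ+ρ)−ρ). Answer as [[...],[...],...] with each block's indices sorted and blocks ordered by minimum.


A_2 Cartan matrix, 2 simple roots permuted; ρ=(1,1).

Ā_19 reps of the 13 weights (A_2, coords as presented):

  λ_1 → (3, 4)
  λ_2 → (0, 7)
  λ_3 → (4, 2)
  λ_4 → (4, 2)
  λ_5 → (2, 1)
  λ_6 → (4, 2)
  λ_7 → (3, 4)
  λ_8 → (3, 4)
  λ_9 → (7, 8)
  λ_10 → (0, 11)
  λ_11 → (0, 7)
  λ_12 → (0, 11)
  λ_13 → (3, 4)

Grouping the 13 weights by Ā_19-representative: 6 linkage classes.

[[1, 7, 8, 13], [2, 11], [3, 4, 6], [5], [9], [10, 12]]


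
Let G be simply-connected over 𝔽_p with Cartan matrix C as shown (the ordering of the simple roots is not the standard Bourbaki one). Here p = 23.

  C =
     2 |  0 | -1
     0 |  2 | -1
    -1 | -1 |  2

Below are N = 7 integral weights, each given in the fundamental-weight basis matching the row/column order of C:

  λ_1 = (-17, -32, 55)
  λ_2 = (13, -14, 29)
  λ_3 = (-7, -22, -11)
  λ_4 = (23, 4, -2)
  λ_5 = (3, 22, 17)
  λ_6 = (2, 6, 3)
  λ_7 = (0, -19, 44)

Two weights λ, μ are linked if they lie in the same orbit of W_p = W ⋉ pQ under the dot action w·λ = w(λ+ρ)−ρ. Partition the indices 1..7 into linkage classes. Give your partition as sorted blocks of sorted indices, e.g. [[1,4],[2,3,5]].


Cartan matrix: type A_3 (|W|=24); un-permuting the 3 rows.

Each λ_j+ρ reduced to Ā_23; 3-tuples below use C's row order:

  λ_1 → (7, 8, 2);  λ_2 → (7, 8, 2);  λ_3 → (7, 8, 2);  λ_4 → (18, 1, 0);  λ_5 → (18, 1, 0);  λ_6 → (3, 7, 4);  λ_7 → (18, 1, 0)

Partition of {1..7} into 3 W_23-dot-orbits:

[[1, 2, 3], [4, 5, 7], [6]]


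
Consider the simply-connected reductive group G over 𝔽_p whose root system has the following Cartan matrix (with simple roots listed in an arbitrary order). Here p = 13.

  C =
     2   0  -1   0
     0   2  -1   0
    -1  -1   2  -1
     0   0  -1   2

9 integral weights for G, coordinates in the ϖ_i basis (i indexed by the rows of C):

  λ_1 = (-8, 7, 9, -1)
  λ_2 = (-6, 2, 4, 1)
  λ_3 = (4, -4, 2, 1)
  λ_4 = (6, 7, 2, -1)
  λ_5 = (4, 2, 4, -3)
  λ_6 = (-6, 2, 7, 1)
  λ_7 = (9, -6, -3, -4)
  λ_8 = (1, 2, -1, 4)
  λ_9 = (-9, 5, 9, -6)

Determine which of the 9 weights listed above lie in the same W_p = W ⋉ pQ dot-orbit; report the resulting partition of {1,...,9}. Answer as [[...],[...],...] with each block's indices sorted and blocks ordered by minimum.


D_4 Cartan matrix, 4 simple roots permuted; ρ=(1,1,1,1).

W_13-reps of the 9 weights in Ā_13 (same 4-coord order as C):

  1: (2, 3, 0, 5) · 2: (5, 3, 0, 2) · 3: (5, 3, 0, 2) · 4: (2, 3, 0, 5) · 5: (5, 3, 0, 2) · 6: (5, 3, 0, 2) · 7: (2, 3, 0, 5) · 8: (2, 3, 0, 5) · 9: (5, 3, 0, 2)

The 9 indices split into 2 linkage classes (same alcove rep ⇔ same W_13-dot-orbit):

[[1, 4, 7, 8], [2, 3, 5, 6, 9]]


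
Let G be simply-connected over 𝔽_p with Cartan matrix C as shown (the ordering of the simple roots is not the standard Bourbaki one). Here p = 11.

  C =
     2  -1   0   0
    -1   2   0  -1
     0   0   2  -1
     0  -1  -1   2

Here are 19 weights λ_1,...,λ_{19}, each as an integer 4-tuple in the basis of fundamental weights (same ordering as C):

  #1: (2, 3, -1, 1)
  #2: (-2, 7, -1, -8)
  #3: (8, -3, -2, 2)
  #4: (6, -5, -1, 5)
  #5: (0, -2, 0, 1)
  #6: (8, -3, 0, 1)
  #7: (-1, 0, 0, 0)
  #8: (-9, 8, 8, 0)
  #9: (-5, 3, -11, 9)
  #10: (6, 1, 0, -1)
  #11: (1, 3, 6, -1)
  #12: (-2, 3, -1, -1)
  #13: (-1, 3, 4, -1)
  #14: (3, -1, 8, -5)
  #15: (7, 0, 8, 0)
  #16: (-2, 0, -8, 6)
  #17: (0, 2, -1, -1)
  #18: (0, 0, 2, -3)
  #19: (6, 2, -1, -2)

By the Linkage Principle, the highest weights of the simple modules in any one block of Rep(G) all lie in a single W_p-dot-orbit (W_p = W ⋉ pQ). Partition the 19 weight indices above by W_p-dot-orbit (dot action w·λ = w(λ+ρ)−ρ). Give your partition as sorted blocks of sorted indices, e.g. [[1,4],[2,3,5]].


Cartan matrix: type A_4 (|W|=120); un-permuting the 4 rows.

Ā_11 reps of the 19 weights (A_4, coords as presented):

  1: (3, 4, 0, 2);  2: (1, 0, 7, 0);  3: (7, 2, 1, 0);  4: (3, 4, 0, 2);  5: (0, 1, 1, 1);  6: (7, 2, 1, 0);  7: (0, 1, 1, 1);  8: (0, 1, 1, 1);  9: (1, 0, 7, 0);  10: (7, 2, 1, 0);  11: (0, 4, 5, 0);  12: (1, 3, 0, 0);  13: (0, 4, 5, 0);  14: (0, 4, 5, 0);  15: (0, 1, 1, 1);  16: (1, 0, 7, 0);  17: (1, 3, 0, 0);  18: (0, 1, 1, 1);  19: (7, 2, 1, 0)

Grouping the 19 weights by Ā_11-representative: 6 linkage classes.

[[1, 4], [2, 9, 16], [3, 6, 10, 19], [5, 7, 8, 15, 18], [11, 13, 14], [12, 17]]


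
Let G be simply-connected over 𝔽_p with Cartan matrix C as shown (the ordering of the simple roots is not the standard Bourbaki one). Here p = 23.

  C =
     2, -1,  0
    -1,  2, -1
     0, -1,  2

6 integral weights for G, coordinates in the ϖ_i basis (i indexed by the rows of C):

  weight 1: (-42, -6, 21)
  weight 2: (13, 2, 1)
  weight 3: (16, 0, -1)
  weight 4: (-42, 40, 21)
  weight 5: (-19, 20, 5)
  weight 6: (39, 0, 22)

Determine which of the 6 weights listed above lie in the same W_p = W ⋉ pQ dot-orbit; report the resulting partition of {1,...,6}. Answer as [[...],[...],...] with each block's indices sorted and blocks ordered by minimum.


Dynkin diagram of C (from the 4 off-diagonal −1 entries): A_3.

W_23-reps of the 6 weights in Ā_23 (same 3-coord order as C):

    [1] (17, 1, 0)
    [2] (14, 3, 2)
    [3] (17, 1, 0)
    [4] (17, 1, 0)
    [5] (14, 3, 2)
    [6] (17, 1, 0)

The 6 indices split into 2 linkage classes (same alcove rep ⇔ same W_23-dot-orbit):

[[1, 3, 4, 6], [2, 5]]


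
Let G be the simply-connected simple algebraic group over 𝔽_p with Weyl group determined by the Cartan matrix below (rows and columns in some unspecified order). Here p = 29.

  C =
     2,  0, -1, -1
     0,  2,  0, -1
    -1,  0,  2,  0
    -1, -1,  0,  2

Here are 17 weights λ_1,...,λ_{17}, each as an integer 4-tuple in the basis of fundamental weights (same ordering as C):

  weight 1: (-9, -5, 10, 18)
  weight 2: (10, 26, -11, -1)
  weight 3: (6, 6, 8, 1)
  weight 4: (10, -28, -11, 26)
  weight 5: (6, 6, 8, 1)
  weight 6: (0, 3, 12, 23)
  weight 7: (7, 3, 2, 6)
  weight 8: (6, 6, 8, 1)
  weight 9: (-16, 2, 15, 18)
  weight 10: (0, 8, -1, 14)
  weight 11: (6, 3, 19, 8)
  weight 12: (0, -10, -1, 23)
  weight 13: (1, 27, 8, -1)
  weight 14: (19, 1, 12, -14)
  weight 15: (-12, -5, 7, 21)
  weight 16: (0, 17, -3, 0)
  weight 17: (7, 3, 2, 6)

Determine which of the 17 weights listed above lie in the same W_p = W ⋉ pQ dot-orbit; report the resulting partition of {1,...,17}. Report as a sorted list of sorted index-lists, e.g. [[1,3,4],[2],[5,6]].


Dynkin diagram of C (from the 6 off-diagonal −1 entries): A_4.

Folding the 17 weights λ_j+ρ into Ā_29 (reps in the given 4-coord order):

  λ_1+ρ ↦ (8, 4, 3, 7) · λ_2+ρ ↦ (1, 18, 1, 0) · λ_3+ρ ↦ (7, 7, 9, 2) · λ_4+ρ ↦ (1, 18, 1, 0) · λ_5+ρ ↦ (7, 7, 9, 2) · λ_6+ρ ↦ (1, 9, 0, 15) · λ_7+ρ ↦ (8, 4, 3, 7) · λ_8+ρ ↦ (7, 7, 9, 2) · λ_9+ρ ↦ (15, 3, 1, 4) · λ_10+ρ ↦ (1, 9, 0, 15) · λ_11+ρ ↦ (7, 7, 9, 2) · λ_12+ρ ↦ (1, 9, 0, 15) · λ_13+ρ ↦ (1, 18, 1, 0) · λ_14+ρ ↦ (7, 7, 9, 2) · λ_15+ρ ↦ (8, 4, 3, 7) · λ_16+ρ ↦ (1, 18, 1, 0) · λ_17+ρ ↦ (8, 4, 3, 7)

5 distinct reps among the 17 weights ⇒ 5 W_29-linkage classes:

[[1, 7, 15, 17], [2, 4, 13, 16], [3, 5, 8, 11, 14], [6, 10, 12], [9]]


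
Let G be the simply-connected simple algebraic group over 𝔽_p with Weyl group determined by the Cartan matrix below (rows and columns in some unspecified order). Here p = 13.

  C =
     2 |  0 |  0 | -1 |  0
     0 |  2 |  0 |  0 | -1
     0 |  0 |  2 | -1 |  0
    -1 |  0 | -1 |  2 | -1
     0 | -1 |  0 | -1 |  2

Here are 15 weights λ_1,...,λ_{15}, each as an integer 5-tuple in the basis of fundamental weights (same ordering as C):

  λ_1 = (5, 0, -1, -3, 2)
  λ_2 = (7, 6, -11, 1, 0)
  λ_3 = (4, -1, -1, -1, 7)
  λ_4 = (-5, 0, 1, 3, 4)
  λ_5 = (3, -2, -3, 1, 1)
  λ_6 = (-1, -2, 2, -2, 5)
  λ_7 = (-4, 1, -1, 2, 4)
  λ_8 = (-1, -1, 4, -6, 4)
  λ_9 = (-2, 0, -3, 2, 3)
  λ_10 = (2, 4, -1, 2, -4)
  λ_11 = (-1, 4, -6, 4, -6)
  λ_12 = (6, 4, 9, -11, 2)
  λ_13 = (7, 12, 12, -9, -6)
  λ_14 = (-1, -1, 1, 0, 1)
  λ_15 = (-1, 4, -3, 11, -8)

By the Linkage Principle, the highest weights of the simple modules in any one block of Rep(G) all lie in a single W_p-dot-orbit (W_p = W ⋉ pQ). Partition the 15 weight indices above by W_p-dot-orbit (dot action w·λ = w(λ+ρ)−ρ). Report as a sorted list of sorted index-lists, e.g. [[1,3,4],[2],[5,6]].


Type D_5, rank 5, |W|=1920; reorder rows/cols to standard.

Each λ_j+ρ reduced to Ā_13; 5-tuples below use C's row order:

  λ_1+ρ ↦ (4, 1, 2, 0, 1)
  λ_2+ρ ↦ (0, 0, 2, 1, 2)
  λ_3+ρ ↦ (5, 0, 0, 0, 0)
  λ_4+ρ ↦ (4, 1, 2, 0, 1)
  λ_5+ρ ↦ (4, 1, 2, 0, 1)
  λ_6+ρ ↦ (1, 1, 2, 0, 4)
  λ_7+ρ ↦ (3, 2, 0, 0, 3)
  λ_8+ρ ↦ (5, 0, 0, 0, 0)
  λ_9+ρ ↦ (1, 1, 2, 0, 4)
  λ_10+ρ ↦ (3, 2, 0, 0, 3)
  λ_11+ρ ↦ (5, 0, 0, 0, 0)
  λ_12+ρ ↦ (3, 2, 0, 0, 3)
  λ_13+ρ ↦ (5, 0, 0, 0, 0)
  λ_14+ρ ↦ (0, 0, 2, 1, 2)
  λ_15+ρ ↦ (0, 0, 2, 1, 2)

5 distinct reps among the 15 weights ⇒ 5 W_13-linkage classes:

[[1, 4, 5], [2, 14, 15], [3, 8, 11, 13], [6, 9], [7, 10, 12]]


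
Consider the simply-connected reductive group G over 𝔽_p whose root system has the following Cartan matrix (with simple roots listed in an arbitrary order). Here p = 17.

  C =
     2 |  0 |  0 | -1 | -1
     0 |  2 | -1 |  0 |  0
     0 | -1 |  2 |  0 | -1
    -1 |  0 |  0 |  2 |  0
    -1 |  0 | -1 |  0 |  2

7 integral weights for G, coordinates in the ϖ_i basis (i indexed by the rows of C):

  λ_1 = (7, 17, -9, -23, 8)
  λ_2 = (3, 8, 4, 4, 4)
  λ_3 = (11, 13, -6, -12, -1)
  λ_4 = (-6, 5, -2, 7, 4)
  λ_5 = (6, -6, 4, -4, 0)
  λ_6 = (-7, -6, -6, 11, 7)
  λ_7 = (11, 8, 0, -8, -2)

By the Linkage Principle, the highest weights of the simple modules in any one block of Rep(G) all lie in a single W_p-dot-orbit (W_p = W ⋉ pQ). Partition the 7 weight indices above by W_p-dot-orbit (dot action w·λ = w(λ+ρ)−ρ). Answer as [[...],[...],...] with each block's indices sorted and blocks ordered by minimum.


C ↔ A_5 under row/col permutation; |W(A_5)| = 720.

Folding the 7 weights λ_j+ρ into Ā_17 (reps in the given 5-coord order):

  λ_1 → (1, 5, 0, 1, 7);  λ_2 → (2, 2, 3, 4, 3);  λ_3 → (4, 5, 0, 3, 1);  λ_4 → (4, 5, 0, 3, 1);  λ_5 → (4, 5, 0, 3, 1);  λ_6 → (2, 2, 3, 4, 3);  λ_7 → (4, 5, 0, 3, 1)

Partition of {1..7} into 3 W_17-dot-orbits:

[[1], [2, 6], [3, 4, 5, 7]]


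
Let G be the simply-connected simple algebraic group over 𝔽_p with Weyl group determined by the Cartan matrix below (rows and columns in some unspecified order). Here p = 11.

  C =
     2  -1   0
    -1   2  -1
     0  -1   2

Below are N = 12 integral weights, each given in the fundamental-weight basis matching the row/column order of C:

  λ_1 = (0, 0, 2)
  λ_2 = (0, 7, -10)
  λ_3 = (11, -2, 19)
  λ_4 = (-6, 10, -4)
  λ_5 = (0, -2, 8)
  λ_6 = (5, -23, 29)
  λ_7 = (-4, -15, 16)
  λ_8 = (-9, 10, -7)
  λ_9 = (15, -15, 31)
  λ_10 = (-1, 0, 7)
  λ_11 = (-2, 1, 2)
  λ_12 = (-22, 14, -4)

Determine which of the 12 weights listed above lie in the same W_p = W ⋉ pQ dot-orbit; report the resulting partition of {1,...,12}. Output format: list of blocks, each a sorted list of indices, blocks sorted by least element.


Root system A_3: the 3×3 matrix C matches after relabeling.

Folding the 12 weights λ_j+ρ into Ā_11 (reps in the given 3-coord order):

  λ_1+ρ ↦ (1, 1, 3);  λ_2+ρ ↦ (0, 1, 8);  λ_3+ρ ↦ (0, 1, 8);  λ_4+ρ ↦ (5, 3, 3);  λ_5+ρ ↦ (0, 1, 8);  λ_6+ρ ↦ (5, 3, 3);  λ_7+ρ ↦ (5, 3, 3);  λ_8+ρ ↦ (5, 3, 3);  λ_9+ρ ↦ (1, 1, 3);  λ_10+ρ ↦ (0, 1, 8);  λ_11+ρ ↦ (1, 1, 3);  λ_12+ρ ↦ (1, 1, 3)

Linkage partition of the 12 weights (3 classes, p=11):

[[1, 9, 11, 12], [2, 3, 5, 10], [4, 6, 7, 8]]


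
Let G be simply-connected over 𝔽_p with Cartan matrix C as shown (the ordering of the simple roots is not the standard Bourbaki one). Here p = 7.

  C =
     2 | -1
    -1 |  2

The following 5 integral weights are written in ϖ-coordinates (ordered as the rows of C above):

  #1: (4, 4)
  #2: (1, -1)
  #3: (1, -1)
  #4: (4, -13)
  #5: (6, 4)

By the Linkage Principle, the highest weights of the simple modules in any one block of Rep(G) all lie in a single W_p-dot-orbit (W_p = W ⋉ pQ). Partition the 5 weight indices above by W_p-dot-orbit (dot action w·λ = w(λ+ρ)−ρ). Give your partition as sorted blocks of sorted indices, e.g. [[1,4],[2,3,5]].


Dynkin diagram of C (from the 2 off-diagonal −1 entries): A_2.

λ_j+ρ reflected into Ā_7 (⟨·,θ^∨⟩≤7); 2-tuples as given:

  1: (2, 2)
  2: (2, 0)
  3: (2, 0)
  4: (2, 0)
  5: (2, 0)

2 distinct reps among the 5 weights ⇒ 2 W_7-linkage classes:

[[1], [2, 3, 4, 5]]


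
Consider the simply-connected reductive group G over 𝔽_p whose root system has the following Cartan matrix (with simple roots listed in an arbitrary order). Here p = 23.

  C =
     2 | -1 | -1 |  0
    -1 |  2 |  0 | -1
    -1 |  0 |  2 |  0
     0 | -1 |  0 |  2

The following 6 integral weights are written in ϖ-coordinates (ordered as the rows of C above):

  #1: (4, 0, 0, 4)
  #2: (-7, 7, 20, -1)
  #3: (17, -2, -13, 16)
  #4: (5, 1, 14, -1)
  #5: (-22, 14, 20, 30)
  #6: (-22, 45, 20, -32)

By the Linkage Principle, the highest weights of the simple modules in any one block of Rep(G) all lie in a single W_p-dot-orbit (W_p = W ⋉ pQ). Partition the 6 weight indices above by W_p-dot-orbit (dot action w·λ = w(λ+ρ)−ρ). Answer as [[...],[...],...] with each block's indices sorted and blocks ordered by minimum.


C ↔ A_4 under row/col permutation; |W(A_4)| = 120.

Alcove-folded reps (p=23, 6 weights, presented ϖ-order):

  λ_1 → (5, 1, 1, 5) · λ_2 → (6, 2, 15, 0) · λ_3 → (5, 1, 1, 5) · λ_4 → (6, 2, 15, 0) · λ_5 → (6, 2, 15, 0) · λ_6 → (6, 2, 15, 0)

These 6 weights hit 2 W_23-dot-orbits; sizes (2, 4):

[[1, 3], [2, 4, 5, 6]]


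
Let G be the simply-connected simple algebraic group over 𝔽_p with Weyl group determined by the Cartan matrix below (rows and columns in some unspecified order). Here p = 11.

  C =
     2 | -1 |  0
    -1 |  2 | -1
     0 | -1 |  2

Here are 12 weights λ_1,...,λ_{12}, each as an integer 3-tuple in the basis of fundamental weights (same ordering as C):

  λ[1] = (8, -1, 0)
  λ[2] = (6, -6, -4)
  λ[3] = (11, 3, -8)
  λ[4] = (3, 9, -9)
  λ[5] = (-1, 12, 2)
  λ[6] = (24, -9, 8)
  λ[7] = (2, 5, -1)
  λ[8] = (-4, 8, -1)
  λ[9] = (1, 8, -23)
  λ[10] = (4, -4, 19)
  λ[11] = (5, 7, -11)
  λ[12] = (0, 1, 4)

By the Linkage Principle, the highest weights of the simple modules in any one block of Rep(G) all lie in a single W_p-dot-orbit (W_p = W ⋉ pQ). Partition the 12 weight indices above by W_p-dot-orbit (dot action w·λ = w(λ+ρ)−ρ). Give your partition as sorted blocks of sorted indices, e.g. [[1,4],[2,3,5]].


Root system A_3: the 3×3 matrix C matches after relabeling.

Each λ_j+ρ reduced to Ā_11; 3-tuples below use C's row order:

  λ_1+ρ ↦ (9, 0, 1);  λ_2+ρ ↦ (1, 2, 5);  λ_3+ρ ↦ (4, 2, 1);  λ_4+ρ ↦ (1, 2, 5);  λ_5+ρ ↦ (3, 6, 0);  λ_6+ρ ↦ (1, 2, 5);  λ_7+ρ ↦ (3, 6, 0);  λ_8+ρ ↦ (3, 6, 0);  λ_9+ρ ↦ (0, 0, 2);  λ_10+ρ ↦ (3, 6, 0);  λ_11+ρ ↦ (1, 2, 5);  λ_12+ρ ↦ (1, 2, 5)

Linkage partition of the 12 weights (5 classes, p=11):

[[1], [2, 4, 6, 11, 12], [3], [5, 7, 8, 10], [9]]


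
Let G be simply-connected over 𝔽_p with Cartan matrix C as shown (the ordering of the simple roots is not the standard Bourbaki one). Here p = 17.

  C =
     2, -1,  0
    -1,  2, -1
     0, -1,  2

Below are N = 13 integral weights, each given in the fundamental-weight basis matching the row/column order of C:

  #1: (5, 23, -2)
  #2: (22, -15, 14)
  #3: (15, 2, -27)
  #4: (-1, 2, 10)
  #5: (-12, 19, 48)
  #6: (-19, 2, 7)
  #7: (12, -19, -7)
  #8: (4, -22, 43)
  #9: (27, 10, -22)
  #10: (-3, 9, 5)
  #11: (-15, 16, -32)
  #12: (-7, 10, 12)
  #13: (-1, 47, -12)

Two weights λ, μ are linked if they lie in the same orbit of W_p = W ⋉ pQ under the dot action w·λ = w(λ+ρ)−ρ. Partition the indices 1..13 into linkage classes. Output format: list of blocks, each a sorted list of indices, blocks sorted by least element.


Root system A_3: the 3×3 matrix C matches after relabeling.

Alcove-folded reps (p=17, 13 weights, presented ϖ-order):

  [1] (1, 4, 6);  [2] (2, 8, 6);  [3] (2, 8, 6);  [4] (0, 3, 11);  [5] (2, 8, 6);  [6] (2, 8, 6);  [7] (1, 4, 6);  [8] (1, 4, 6);  [9] (1, 4, 6);  [10] (2, 8, 6);  [11] (0, 3, 11);  [12] (1, 4, 6);  [13] (0, 3, 11)

Linkage partition of the 13 weights (3 classes, p=17):

[[1, 7, 8, 9, 12], [2, 3, 5, 6, 10], [4, 11, 13]]


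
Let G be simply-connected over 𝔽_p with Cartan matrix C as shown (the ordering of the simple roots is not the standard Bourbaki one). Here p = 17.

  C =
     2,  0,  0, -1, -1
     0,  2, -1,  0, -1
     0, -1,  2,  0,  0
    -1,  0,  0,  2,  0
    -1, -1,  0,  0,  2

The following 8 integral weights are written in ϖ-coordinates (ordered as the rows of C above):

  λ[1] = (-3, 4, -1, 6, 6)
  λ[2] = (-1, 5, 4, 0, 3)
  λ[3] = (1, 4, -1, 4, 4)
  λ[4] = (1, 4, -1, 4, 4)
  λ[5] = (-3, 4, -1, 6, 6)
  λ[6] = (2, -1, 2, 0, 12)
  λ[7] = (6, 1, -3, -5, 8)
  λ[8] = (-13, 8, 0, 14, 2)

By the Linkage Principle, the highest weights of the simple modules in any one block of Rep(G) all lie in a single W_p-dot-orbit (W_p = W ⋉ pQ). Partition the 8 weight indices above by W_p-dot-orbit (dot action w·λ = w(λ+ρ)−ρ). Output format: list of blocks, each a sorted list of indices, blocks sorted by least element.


Dynkin diagram of C (from the 8 off-diagonal −1 entries): A_5.

W_17-reps of the 8 weights in Ā_17 (same 5-coord order as C):

  λ_1 → (2, 5, 0, 5, 5) · λ_2 → (0, 6, 5, 1, 4) · λ_3 → (2, 5, 0, 5, 5) · λ_4 → (2, 5, 0, 5, 5) · λ_5 → (2, 5, 0, 5, 5) · λ_6 → (1, 0, 0, 2, 13) · λ_7 → (3, 0, 1, 3, 9) · λ_8 → (3, 0, 1, 3, 9)

The 8 indices split into 4 linkage classes (same alcove rep ⇔ same W_17-dot-orbit):

[[1, 3, 4, 5], [2], [6], [7, 8]]


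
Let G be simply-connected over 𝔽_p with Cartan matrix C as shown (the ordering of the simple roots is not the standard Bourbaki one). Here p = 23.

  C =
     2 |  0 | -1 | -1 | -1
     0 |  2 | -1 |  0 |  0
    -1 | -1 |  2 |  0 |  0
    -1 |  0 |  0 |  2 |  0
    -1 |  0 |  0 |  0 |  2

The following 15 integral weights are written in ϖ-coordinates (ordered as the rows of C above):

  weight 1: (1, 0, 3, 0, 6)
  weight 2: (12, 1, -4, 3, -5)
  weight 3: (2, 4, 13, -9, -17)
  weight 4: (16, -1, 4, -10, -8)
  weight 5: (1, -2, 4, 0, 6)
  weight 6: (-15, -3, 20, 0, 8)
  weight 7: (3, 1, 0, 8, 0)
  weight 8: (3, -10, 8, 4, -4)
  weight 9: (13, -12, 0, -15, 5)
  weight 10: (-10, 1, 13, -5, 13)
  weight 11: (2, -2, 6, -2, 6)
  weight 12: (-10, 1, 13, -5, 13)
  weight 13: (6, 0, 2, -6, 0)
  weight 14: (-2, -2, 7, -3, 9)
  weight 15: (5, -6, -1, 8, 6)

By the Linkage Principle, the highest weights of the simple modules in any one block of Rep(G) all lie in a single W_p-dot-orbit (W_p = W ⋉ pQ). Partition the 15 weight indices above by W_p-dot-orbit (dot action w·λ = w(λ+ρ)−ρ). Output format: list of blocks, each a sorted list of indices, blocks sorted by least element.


Type D_5, rank 5, |W|=1920; reorder rows/cols to standard.

λ_j+ρ reflected into Ā_23 (⟨·,θ^∨⟩≤23); 5-tuples as given:

  [1] (2, 1, 4, 1, 7) · [2] (6, 1, 0, 4, 4) · [3] (4, 2, 1, 9, 1) · [4] (1, 0, 0, 9, 7) · [5] (2, 1, 4, 1, 7) · [6] (4, 2, 1, 9, 1) · [7] (4, 2, 1, 9, 1) · [8] (1, 9, 0, 5, 3) · [9] (6, 1, 0, 4, 4) · [10] (4, 2, 1, 9, 1) · [11] (2, 1, 4, 1, 7) · [12] (4, 2, 1, 9, 1) · [13] (2, 1, 3, 5, 1) · [14] (2, 1, 4, 1, 7) · [15] (1, 0, 0, 9, 7)

Partition of {1..15} into 6 W_23-dot-orbits:

[[1, 5, 11, 14], [2, 9], [3, 6, 7, 10, 12], [4, 15], [8], [13]]


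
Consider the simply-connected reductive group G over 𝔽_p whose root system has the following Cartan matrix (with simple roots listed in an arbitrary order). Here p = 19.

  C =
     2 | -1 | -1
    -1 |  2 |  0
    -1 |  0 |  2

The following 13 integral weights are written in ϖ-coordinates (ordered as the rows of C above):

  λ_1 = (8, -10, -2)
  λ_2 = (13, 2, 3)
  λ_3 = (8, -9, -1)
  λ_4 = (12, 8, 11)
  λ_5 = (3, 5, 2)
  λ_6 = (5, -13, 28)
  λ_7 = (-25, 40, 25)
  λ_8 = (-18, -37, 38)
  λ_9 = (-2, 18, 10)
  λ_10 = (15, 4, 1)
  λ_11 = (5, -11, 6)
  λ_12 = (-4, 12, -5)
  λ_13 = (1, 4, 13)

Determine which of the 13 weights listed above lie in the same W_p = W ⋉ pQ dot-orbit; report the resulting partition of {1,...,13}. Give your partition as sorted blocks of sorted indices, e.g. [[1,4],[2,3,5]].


A_3 Cartan matrix, 3 simple roots permuted; ρ=(1,1,1).

Folding the 13 weights λ_j+ρ into Ā_19 (reps in the given 3-coord order):

  λ_1+ρ ↦ (1, 8, 0)
  λ_2+ρ ↦ (14, 1, 2)
  λ_3+ρ ↦ (1, 8, 0)
  λ_4+ρ ↦ (4, 6, 3)
  λ_5+ρ ↦ (4, 6, 3)
  λ_6+ρ ↦ (4, 6, 3)
  λ_7+ρ ↦ (2, 3, 12)
  λ_8+ρ ↦ (14, 1, 2)
  λ_9+ρ ↦ (1, 8, 0)
  λ_10+ρ ↦ (14, 1, 2)
  λ_11+ρ ↦ (4, 6, 3)
  λ_12+ρ ↦ (4, 6, 3)
  λ_13+ρ ↦ (2, 3, 12)

4 distinct reps among the 13 weights ⇒ 4 W_19-linkage classes:

[[1, 3, 9], [2, 8, 10], [4, 5, 6, 11, 12], [7, 13]]


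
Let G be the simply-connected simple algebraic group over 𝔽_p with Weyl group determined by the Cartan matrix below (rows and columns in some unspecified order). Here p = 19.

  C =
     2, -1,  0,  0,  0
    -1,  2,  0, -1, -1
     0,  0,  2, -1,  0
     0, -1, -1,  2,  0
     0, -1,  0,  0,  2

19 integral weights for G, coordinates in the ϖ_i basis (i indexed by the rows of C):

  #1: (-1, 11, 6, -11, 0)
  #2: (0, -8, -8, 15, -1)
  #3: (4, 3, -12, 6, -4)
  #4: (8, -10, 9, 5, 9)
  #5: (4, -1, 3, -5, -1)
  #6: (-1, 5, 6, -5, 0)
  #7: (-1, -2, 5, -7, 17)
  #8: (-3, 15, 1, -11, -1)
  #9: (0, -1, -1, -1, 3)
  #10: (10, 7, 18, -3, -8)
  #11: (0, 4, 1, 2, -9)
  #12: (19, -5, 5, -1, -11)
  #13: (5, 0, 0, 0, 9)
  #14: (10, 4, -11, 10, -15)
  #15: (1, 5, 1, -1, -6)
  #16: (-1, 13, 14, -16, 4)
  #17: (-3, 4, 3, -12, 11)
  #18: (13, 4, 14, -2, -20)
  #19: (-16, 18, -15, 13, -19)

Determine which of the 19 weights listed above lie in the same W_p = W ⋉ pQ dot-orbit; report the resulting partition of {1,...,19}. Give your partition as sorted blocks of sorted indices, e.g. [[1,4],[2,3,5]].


Root system D_5: the 5×5 matrix C matches after relabeling.

Alcove-folded reps (p=19, 19 weights, presented ϖ-order):

    λ_1+ρ ↦ (0, 2, 3, 4, 1)
    λ_2+ρ ↦ (0, 2, 3, 4, 1)
    λ_3+ρ ↦ (2, 3, 7, 1, 0)
    λ_4+ρ ↦ (0, 2, 3, 4, 1)
    λ_5+ρ ↦ (1, 0, 0, 0, 4)
    λ_6+ρ ↦ (0, 2, 3, 4, 1)
    λ_7+ρ ↦ (6, 0, 0, 1, 10)
    λ_8+ρ ↦ (2, 3, 7, 1, 0)
    λ_9+ρ ↦ (1, 0, 0, 0, 4)
    λ_10+ρ ↦ (6, 0, 0, 1, 10)
    λ_11+ρ ↦ (2, 1, 2, 0, 5)
    λ_12+ρ ↦ (2, 3, 7, 1, 0)
    λ_13+ρ ↦ (6, 0, 0, 1, 10)
    λ_14+ρ ↦ (2, 1, 2, 0, 5)
    λ_15+ρ ↦ (2, 1, 2, 0, 5)
    λ_16+ρ ↦ (1, 0, 0, 0, 4)
    λ_17+ρ ↦ (4, 2, 3, 2, 2)
    λ_18+ρ ↦ (1, 0, 0, 0, 4)
    λ_19+ρ ↦ (1, 0, 0, 0, 4)

6 distinct reps among the 19 weights ⇒ 6 W_19-linkage classes:

[[1, 2, 4, 6], [3, 8, 12], [5, 9, 16, 18, 19], [7, 10, 13], [11, 14, 15], [17]]


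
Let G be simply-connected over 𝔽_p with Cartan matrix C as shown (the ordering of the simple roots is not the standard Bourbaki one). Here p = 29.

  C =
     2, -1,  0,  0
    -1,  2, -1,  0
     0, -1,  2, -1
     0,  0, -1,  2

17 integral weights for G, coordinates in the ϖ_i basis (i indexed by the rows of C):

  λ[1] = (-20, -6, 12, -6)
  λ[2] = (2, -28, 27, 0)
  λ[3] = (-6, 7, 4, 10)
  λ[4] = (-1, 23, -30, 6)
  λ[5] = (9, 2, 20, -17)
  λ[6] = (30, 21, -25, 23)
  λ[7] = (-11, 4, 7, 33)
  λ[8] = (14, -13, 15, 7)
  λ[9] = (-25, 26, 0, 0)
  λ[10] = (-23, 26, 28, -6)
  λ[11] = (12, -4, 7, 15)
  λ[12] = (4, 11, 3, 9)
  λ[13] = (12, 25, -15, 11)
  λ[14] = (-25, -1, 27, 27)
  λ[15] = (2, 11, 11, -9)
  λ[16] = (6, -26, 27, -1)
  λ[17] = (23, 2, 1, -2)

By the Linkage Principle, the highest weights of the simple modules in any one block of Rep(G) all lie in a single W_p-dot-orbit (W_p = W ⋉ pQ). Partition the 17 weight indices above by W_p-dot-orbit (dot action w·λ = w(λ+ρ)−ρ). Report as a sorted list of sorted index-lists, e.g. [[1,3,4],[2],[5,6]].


A_4 Cartan matrix, 4 simple roots permuted; ρ=(1,1,1,1).

Folding the 17 weights λ_j+ρ into Ā_29 (reps in the given 4-coord order):

  λ_1+ρ ↦ (5, 3, 5, 11);  λ_2+ρ ↦ (24, 3, 1, 1);  λ_3+ρ ↦ (5, 3, 5, 11);  λ_4+ρ ↦ (5, 0, 2, 22);  λ_5+ρ ↦ (5, 3, 5, 11);  λ_6+ρ ↦ (5, 0, 2, 22);  λ_7+ρ ↦ (5, 3, 5, 11);  λ_8+ρ ↦ (3, 12, 4, 8);  λ_9+ρ ↦ (24, 3, 1, 1);  λ_10+ρ ↦ (5, 0, 2, 22);  λ_11+ρ ↦ (5, 3, 5, 11);  λ_12+ρ ↦ (3, 12, 4, 8);  λ_13+ρ ↦ (3, 12, 4, 8);  λ_14+ρ ↦ (24, 3, 1, 1);  λ_15+ρ ↦ (3, 12, 4, 8);  λ_16+ρ ↦ (18, 7, 3, 0);  λ_17+ρ ↦ (24, 3, 1, 1)

The 17 indices split into 5 linkage classes (same alcove rep ⇔ same W_29-dot-orbit):

[[1, 3, 5, 7, 11], [2, 9, 14, 17], [4, 6, 10], [8, 12, 13, 15], [16]]


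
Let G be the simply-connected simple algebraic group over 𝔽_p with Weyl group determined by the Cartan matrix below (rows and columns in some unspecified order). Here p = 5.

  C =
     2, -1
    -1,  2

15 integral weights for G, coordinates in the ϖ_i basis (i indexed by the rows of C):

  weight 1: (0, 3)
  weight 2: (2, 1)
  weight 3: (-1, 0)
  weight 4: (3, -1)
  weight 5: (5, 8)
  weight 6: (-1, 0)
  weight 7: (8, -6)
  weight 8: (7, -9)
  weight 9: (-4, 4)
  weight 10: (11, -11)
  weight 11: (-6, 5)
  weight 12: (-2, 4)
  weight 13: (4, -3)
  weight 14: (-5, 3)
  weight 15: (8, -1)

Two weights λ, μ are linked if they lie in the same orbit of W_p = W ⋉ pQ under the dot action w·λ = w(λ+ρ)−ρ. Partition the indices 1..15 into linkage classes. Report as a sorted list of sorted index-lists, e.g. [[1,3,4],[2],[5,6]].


Type A_2, rank 2, |W|=6; reorder rows/cols to standard.

Ā_5 reps of the 15 weights (A_2, coords as presented):

  λ_1+ρ ↦ (1, 4);  λ_2+ρ ↦ (3, 2);  λ_3+ρ ↦ (0, 1);  λ_4+ρ ↦ (4, 0);  λ_5+ρ ↦ (1, 4);  λ_6+ρ ↦ (0, 1);  λ_7+ρ ↦ (0, 1);  λ_8+ρ ↦ (3, 2);  λ_9+ρ ↦ (3, 2);  λ_10+ρ ↦ (3, 2);  λ_11+ρ ↦ (4, 0);  λ_12+ρ ↦ (1, 4);  λ_13+ρ ↦ (3, 2);  λ_14+ρ ↦ (4, 0);  λ_15+ρ ↦ (1, 4)

Linkage partition of the 15 weights (4 classes, p=5):

[[1, 5, 12, 15], [2, 8, 9, 10, 13], [3, 6, 7], [4, 11, 14]]


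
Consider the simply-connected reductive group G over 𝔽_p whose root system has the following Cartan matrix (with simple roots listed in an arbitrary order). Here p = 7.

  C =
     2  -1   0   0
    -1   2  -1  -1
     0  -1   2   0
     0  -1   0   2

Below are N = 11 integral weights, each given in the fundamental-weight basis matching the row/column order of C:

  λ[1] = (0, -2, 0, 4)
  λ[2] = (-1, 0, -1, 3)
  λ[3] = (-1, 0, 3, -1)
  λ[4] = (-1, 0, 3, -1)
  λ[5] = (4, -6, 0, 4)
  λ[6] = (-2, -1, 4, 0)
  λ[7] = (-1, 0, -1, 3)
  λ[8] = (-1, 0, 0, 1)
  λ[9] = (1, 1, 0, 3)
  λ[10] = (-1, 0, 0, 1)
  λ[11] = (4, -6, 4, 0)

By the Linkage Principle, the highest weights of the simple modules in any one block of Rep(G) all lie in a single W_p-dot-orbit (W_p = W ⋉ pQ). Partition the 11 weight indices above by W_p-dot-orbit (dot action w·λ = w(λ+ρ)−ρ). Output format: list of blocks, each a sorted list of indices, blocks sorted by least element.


Root system D_4: the 4×4 matrix C matches after relabeling.

W_7-reps of the 11 weights in Ā_7 (same 4-coord order as C):

    λ_1 → (0, 1, 0, 4)
    λ_2 → (0, 1, 0, 4)
    λ_3 → (0, 1, 4, 0)
    λ_4 → (0, 1, 4, 0)
    λ_5 → (0, 1, 4, 0)
    λ_6 → (0, 1, 4, 0)
    λ_7 → (0, 1, 0, 4)
    λ_8 → (0, 1, 1, 2)
    λ_9 → (0, 1, 1, 2)
    λ_10 → (0, 1, 1, 2)
    λ_11 → (0, 1, 0, 4)

Partition of {1..11} into 3 W_7-dot-orbits:

[[1, 2, 7, 11], [3, 4, 5, 6], [8, 9, 10]]


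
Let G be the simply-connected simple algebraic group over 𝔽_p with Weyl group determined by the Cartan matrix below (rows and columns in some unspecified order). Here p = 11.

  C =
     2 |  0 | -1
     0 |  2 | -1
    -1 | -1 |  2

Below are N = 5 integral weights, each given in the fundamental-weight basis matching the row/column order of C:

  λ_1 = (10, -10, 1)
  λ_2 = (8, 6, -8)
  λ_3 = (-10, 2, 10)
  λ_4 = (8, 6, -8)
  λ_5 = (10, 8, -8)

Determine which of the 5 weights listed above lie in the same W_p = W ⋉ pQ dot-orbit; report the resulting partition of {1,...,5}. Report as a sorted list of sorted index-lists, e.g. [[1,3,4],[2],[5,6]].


Dynkin diagram of C (from the 4 off-diagonal −1 entries): A_3.

Each λ_j+ρ reduced to Ā_11; 3-tuples below use C's row order:

  λ_1+ρ ↦ (2, 0, 7)
  λ_2+ρ ↦ (2, 0, 7)
  λ_3+ρ ↦ (6, 0, 2)
  λ_4+ρ ↦ (2, 0, 7)
  λ_5+ρ ↦ (2, 0, 7)

These 5 weights hit 2 W_11-dot-orbits; sizes (4, 1):

[[1, 2, 4, 5], [3]]


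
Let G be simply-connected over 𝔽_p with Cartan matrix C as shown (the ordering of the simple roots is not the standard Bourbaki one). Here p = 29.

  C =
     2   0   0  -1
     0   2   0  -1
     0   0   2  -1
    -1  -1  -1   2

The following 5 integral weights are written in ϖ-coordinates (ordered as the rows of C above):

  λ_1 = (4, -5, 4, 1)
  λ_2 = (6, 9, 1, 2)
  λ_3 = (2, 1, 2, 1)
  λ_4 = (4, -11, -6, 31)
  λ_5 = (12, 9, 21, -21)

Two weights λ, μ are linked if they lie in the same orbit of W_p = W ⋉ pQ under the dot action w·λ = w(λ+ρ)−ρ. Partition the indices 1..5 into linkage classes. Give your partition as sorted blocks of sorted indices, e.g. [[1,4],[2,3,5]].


Root system D_4: the 4×4 matrix C matches after relabeling.

Alcove-folded reps (p=29, 5 weights, presented ϖ-order):

  λ_1 → (3, 2, 3, 2);  λ_2 → (7, 10, 2, 3);  λ_3 → (3, 2, 3, 2);  λ_4 → (3, 2, 3, 2);  λ_5 → (7, 10, 2, 3)

Linkage partition of the 5 weights (2 classes, p=29):

[[1, 3, 4], [2, 5]]


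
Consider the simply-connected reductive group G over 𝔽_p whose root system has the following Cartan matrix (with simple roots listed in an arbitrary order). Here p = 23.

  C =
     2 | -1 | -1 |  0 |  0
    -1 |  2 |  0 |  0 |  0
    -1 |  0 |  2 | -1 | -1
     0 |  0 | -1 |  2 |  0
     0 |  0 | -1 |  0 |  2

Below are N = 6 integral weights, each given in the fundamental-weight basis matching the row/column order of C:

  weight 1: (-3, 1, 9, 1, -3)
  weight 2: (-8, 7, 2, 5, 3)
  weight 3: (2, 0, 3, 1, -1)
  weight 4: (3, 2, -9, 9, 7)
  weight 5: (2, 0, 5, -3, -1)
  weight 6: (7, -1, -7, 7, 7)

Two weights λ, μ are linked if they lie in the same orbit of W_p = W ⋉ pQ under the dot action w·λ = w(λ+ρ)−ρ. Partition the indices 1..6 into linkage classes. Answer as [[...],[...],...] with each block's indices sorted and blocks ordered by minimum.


D_5 Cartan matrix, 5 simple roots permuted; ρ=(1,1,1,1,1).

Each λ_j+ρ reduced to Ā_23; 5-tuples below use C's row order:

  1: (2, 0, 6, 2, 2);  2: (3, 1, 4, 2, 0);  3: (3, 1, 4, 2, 0);  4: (3, 1, 4, 2, 0);  5: (3, 1, 4, 2, 0);  6: (2, 0, 6, 2, 2)

2 distinct reps among the 6 weights ⇒ 2 W_23-linkage classes:

[[1, 6], [2, 3, 4, 5]]


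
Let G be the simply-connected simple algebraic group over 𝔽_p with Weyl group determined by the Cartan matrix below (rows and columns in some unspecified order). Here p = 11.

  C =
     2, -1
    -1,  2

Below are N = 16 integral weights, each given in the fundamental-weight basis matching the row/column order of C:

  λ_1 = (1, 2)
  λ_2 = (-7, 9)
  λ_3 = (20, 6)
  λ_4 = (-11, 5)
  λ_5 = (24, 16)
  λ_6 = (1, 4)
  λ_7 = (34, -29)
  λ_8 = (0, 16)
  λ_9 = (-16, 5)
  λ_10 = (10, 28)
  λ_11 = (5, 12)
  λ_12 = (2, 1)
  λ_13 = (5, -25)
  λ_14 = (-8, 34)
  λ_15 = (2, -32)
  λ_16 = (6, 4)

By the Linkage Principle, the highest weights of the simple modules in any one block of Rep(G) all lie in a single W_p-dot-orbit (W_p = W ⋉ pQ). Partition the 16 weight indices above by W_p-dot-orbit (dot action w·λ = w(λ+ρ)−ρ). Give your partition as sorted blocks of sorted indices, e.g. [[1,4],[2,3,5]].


Dynkin diagram of C (from the 2 off-diagonal −1 entries): A_2.

λ_j+ρ reflected into Ā_11 (⟨·,θ^∨⟩≤11); 2-tuples as given:

  λ_1 → (2, 3) · λ_2 → (6, 4) · λ_3 → (6, 4) · λ_4 → (6, 4) · λ_5 → (2, 3) · λ_6 → (2, 5) · λ_7 → (2, 5) · λ_8 → (6, 4) · λ_9 → (2, 5) · λ_10 → (7, 4) · λ_11 → (2, 3) · λ_12 → (3, 2) · λ_13 → (2, 5) · λ_14 → (2, 5) · λ_15 → (3, 2) · λ_16 → (6, 4)

Linkage partition of the 16 weights (5 classes, p=11):

[[1, 5, 11], [2, 3, 4, 8, 16], [6, 7, 9, 13, 14], [10], [12, 15]]
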